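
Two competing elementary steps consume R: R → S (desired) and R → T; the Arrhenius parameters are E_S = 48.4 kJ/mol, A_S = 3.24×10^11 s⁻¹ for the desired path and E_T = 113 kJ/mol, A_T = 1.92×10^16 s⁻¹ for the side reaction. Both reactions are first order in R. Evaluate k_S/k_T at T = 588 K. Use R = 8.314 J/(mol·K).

9.25

With equal orders, S_{S/T} = k_S/k_T = (A_S/A_T)·exp[(E_T−E_S)/(RT)].
(E_T−E_S)/(RT) = (113−48.4)×10³/(8.314×588) = 64600/4889 = 13.21.
k_S/k_T = (3.24×10^11/1.92×10^16)·exp(13.21) = 1.688×10^-5 × 5.482×10^5 = 9.25.
Since E_S < E_T, lowering the temperature improves selectivity toward S.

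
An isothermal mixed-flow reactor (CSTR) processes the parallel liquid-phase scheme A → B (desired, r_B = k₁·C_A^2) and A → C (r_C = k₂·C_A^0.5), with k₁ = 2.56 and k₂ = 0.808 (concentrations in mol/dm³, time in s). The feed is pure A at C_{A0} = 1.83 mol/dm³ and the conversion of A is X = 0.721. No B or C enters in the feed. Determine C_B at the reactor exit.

Exit C_A = C_{A0}(1−X) = 1.83×0.279 = 0.5106 mol/dm³.
In a CSTR the entire volume is at exit conditions, so r_B = 2.56×0.5106^2 = 0.6673 and r_C = 0.808×0.5106^0.5 = 0.5773.
Fraction of consumed A going to B: r_B/(r_B+r_C) = 0.5362.
C_B = 0.5362·C_{A0}·X = 0.5362×1.83×0.721 = 0.707 mol/dm³.

0.707 mol/dm³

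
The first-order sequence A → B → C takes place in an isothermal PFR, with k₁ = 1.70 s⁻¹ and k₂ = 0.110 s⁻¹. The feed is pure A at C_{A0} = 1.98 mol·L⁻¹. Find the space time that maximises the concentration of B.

1.72 s

Setting dC_B/dτ = 0 gives τ_opt = ln(k₂/k₁)/(k₂−k₁).
= ln(0.110/1.70)/(0.110−1.70) = ln(0.06471)/-1.590 = -2.738/-1.590 = 1.72 s.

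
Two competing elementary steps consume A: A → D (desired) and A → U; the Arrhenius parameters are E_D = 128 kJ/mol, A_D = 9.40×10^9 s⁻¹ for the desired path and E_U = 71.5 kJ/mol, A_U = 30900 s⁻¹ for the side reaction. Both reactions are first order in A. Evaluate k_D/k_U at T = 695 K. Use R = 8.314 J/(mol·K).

Since both paths have the same order in A, the concentration cancels and S_{D/U} = k_D/k_U = (A_D/A_U)·exp[(E_U−E_D)/(RT)].
(E_U−E_D)/(RT) = (71.5−128)×10³/(8.314×695) = -56500/5778 = -9.778.
k_D/k_U = (9.40×10^9/30900)·exp(-9.778) = 3.042×10^5 × 5.668×10^-5 = 17.2.
Since E_D > E_U, raising the temperature improves selectivity toward D.

17.2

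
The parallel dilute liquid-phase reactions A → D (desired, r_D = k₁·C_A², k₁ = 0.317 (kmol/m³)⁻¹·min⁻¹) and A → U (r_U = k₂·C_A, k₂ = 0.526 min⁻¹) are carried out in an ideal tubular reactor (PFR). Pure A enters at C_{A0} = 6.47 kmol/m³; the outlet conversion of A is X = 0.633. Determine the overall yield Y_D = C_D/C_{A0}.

0.453

C_A = C_{A0}(1−X) = 2.374 kmol/m³.
Along a PFR/batch, dC_U/dC_A = −r_U/(r_D+r_U) = −k₂/(k₂+k₁·C_A).
Integrating from C_{A0} to C_A: C_U = (0.526/0.317)·ln[(0.526+0.317·6.47)/(0.526+0.317·2.37)] = 1.659·ln(2.577/1.279) = 1.163 kmol/m³.
Then C_D = (C_{A0}−C_A) − C_U = 4.096 − 1.163 = 2.933 kmol/m³.
Y_D = C_D/C_{A0} = 2.933/6.47 = 0.453.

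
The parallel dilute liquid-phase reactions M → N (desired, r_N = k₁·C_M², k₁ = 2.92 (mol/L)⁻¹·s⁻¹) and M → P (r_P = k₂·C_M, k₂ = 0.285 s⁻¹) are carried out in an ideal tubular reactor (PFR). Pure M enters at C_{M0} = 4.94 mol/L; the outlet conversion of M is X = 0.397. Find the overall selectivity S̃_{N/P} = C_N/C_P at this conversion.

39.7

C_M = C_{M0}(1−X) = 2.979 mol/L.
Along a PFR/batch, dC_P/dC_M = −r_P/(r_N+r_P) = −k₂/(k₂+k₁·C_M).
Integrating from C_{M0} to C_M: C_P = (0.285/2.92)·ln[(0.285+2.92·4.94)/(0.285+2.92·2.98)] = 0.09760·ln(14.71/8.983) = 0.04813 mol/L.
Then C_N = (C_{M0}−C_M) − C_P = 1.961 − 0.04813 = 1.913 mol/L.
S̃_{N/P} = C_N/C_P = 1.913/0.04813 = 39.7.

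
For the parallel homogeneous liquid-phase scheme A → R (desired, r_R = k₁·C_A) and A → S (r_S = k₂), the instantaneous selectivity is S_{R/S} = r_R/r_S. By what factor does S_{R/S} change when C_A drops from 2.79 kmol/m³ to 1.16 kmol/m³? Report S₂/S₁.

S_{R/S} = (k₁/k₂)·C_A, so S₂/S₁ = (C_{A,2}/C_{A,1}).
= 1.16/2.79 = 0.416.
Selectivity toward R falls as C_A falls — high-concentration operation is favoured.

0.416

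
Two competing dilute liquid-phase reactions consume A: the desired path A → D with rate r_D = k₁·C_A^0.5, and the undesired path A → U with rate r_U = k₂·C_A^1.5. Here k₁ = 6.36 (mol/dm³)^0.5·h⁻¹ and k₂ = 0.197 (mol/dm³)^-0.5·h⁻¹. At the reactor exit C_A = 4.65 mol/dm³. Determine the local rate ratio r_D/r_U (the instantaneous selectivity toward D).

S_{D/U} = r_D/r_U = (k₁·C_A^0.5)/(k₂·C_A^1.5) = (k₁/k₂)·C_A⁻¹.
= (6.36×4.650^0.5) / (0.197×4.650^1.5) = 13.71/1.975 = 6.94.
The undesired path is higher order in A, so low C_A (CSTR or dilute feed) favours D.

6.94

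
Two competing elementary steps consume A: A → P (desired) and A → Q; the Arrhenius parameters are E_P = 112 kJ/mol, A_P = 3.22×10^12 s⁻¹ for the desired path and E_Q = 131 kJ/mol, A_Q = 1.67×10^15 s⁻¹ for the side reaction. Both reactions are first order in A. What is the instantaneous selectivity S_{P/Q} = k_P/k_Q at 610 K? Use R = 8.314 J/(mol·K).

0.0817

Since both paths have the same order in A, the concentration cancels and S_{P/Q} = k_P/k_Q = (A_P/A_Q)·exp[(E_Q−E_P)/(RT)].
(E_Q−E_P)/(RT) = (131−112)×10³/(8.314×610) = 19000/5072 = 3.746.
k_P/k_Q = (3.22×10^12/1.67×10^15)·exp(3.746) = 0.001928 × 42.37 = 0.0817.
Since E_P < E_Q, lowering the temperature improves selectivity toward P.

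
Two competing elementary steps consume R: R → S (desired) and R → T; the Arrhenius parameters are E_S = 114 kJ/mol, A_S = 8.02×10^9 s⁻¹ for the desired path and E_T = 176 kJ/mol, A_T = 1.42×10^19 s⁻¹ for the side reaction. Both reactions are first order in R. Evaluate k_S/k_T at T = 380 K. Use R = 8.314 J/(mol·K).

0.188

Since both paths have the same order in R, the concentration cancels and S_{S/T} = k_S/k_T = (A_S/A_T)·exp[(E_T−E_S)/(RT)].
(E_T−E_S)/(RT) = (176−114)×10³/(8.314×380) = 62000/3159 = 19.62.
k_S/k_T = (8.02×10^9/1.42×10^19)·exp(19.62) = 5.648×10^-10 × 3.333×10^8 = 0.188.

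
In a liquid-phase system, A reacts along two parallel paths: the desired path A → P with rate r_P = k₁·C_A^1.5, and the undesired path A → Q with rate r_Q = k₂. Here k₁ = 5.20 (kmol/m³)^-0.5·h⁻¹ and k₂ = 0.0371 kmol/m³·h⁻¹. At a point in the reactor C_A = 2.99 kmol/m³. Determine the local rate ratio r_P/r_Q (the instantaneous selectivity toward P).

S_{P/Q} = r_P/r_Q = (k₁·C_A^1.5)/(k₂) = (k₁/k₂)·C_A^1.5.
= (5.20×2.990^1.5) / (0.0371) = 26.89/0.03710 = 725.

725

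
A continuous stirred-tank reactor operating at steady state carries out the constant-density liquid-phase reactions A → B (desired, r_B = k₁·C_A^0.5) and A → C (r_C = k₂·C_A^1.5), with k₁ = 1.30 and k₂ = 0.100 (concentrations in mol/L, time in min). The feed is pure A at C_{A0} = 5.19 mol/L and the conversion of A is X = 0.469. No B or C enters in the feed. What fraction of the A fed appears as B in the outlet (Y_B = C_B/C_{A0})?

0.387

Exit C_A = C_{A0}(1−X) = 5.19×0.531 = 2.756 mol/L.
Rates in a CSTR are evaluated at the outlet concentration: r_B = 1.30×2.756^0.5 = 2.158, r_C = 0.100×2.756^1.5 = 0.4575.
Fraction of consumed A going to B: r_B/(r_B+r_C) = 0.8251.
C_B = 0.8251·C_{A0}·X = 0.8251×5.19×0.469 = 2.01 mol/L; Y_B = C_B/C_{A0} = 0.387.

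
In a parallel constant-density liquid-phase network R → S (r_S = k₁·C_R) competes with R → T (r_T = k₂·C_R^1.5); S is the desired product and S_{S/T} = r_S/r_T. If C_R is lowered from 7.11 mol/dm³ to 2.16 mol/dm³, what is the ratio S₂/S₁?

1.81

S_{S/T} = (k₁/k₂)·C_R^-0.5, so S₂/S₁ = (C_{R,2}/C_{R,1})^-0.5.
= (2.16/7.11)^(-0.5) = (0.3038)^(-0.5) = 1.81.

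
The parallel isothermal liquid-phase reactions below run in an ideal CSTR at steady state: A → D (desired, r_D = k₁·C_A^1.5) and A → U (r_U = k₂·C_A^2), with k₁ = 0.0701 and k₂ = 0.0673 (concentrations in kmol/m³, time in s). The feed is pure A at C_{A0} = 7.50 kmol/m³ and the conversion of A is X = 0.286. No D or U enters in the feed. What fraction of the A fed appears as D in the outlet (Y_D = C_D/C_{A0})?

0.0888

Exit C_A = C_{A0}(1−X) = 7.50×0.714 = 5.355 kmol/m³.
A CSTR operates uniformly at the exit composition, giving r_D = 0.8687 and r_U = 1.930 (each k·C_A^n at C_A = 5.355).
Fraction of consumed A going to D: r_D/(r_D+r_U) = 0.3104.
C_D = 0.3104·C_{A0}·X = 0.3104×7.50×0.286 = 0.666 kmol/m³; Y_D = C_D/C_{A0} = 0.0888.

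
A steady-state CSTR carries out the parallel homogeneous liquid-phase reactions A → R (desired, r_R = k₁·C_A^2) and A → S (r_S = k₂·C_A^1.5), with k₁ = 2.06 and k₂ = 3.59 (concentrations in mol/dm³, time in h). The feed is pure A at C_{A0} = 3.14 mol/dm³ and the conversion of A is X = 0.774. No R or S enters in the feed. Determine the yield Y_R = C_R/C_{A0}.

0.252

Exit C_A = C_{A0}(1−X) = 3.14×0.226 = 0.7096 mol/dm³.
A CSTR operates uniformly at the exit composition, giving r_R = 1.037 and r_S = 2.146 (each k·C_A^n at C_A = 0.7096).
Fraction of consumed A going to R: r_R/(r_R+r_S) = 0.3259.
C_R = 0.3259·C_{A0}·X = 0.3259×3.14×0.774 = 0.792 mol/dm³; Y_R = C_R/C_{A0} = 0.252.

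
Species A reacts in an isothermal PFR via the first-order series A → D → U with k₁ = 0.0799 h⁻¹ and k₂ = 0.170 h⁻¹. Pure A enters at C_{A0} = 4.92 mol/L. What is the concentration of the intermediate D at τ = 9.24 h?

For first-order series with pure A initially, C_D(τ) = k₁C_{A0}/(k₂−k₁)·(e^(−k₁τ) − e^(−k₂τ)).
e^(−k₁τ) = e^(−0.0799×9.24) = e^(−0.7383) = 0.4779; e^(−k₂τ) = e^(−1.571) = 0.2079.
C_D = 0.0799×4.92/(0.170−0.0799) × (0.4779−0.2079) = 4.363×0.2701 = 1.178 mol/L.

1.18 mol/L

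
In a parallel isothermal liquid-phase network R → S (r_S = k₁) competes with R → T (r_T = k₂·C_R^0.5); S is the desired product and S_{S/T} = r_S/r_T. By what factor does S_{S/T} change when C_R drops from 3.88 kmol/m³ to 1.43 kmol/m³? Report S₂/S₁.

1.65

S_{S/T} = (k₁/k₂)·C_R^-0.5, so S₂/S₁ = (C_{R,2}/C_{R,1})^-0.5.
= (1.43/3.88)^(-0.5) = (0.3686)^(-0.5) = 1.65.
Selectivity toward S rises as C_R falls — low-concentration operation is favoured.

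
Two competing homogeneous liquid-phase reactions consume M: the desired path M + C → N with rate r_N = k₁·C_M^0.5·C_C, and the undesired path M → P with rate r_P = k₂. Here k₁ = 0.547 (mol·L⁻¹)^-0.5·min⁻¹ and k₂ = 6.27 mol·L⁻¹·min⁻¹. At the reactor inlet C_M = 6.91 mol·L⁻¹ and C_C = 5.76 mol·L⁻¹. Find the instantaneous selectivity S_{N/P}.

S_{N/P} = r_N/r_P = (k₁·C_M^0.5·C_C)/(k₂) = (k₁/k₂)·C_M^0.5·C_C.
= (0.547×6.910^0.5×5.760) / (6.27) = 8.282/6.270 = 1.32.

1.32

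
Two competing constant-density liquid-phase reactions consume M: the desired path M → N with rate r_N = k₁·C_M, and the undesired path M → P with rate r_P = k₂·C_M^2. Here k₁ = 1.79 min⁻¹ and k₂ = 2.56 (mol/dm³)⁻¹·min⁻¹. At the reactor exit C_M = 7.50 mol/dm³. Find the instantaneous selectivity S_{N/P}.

S_{N/P} = r_N/r_P = (k₁·C_M)/(k₂·C_M^2) = (k₁/k₂)·C_M⁻¹.
= (1.79×7.500) / (2.56×7.500^2) = 13.43/144.0 = 0.0932.

0.0932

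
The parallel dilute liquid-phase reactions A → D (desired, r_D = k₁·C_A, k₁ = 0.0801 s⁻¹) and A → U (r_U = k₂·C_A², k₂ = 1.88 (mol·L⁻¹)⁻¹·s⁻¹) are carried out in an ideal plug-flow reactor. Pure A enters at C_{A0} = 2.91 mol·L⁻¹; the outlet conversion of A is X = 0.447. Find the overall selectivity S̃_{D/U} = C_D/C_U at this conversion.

C_A = C_{A0}(1−X) = 1.609 mol·L⁻¹.
Along a PFR/batch, dC_D/dC_A = −r_D/(r_D+r_U) = −k₁/(k₁+k₂·C_A).
Integrating from C_{A0} to C_A: C_D = (0.0801/1.88)·ln[(0.0801+1.88·2.91)/(0.0801+1.88·1.61)] = 0.04261·ln(5.551/3.105) = 0.02475 mol·L⁻¹.
C_U = (C_{A0}−C_A)−C_D = 1.276 mol·L⁻¹; S̃_{D/U} = 0.02475/1.276 = 0.0194.

0.0194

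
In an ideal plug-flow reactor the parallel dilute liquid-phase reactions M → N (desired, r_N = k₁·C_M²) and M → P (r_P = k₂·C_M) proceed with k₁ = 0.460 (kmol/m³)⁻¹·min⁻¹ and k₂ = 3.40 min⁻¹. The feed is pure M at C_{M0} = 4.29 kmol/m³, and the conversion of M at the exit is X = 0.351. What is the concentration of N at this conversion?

0.486 kmol/m³

C_M = C_{M0}(1−X) = 2.784 kmol/m³.
Along a PFR/batch, dC_P/dC_M = −r_P/(r_N+r_P) = −k₂/(k₂+k₁·C_M).
Integrating from C_{M0} to C_M: C_P = (3.40/0.460)·ln[(3.40+0.460·4.29)/(3.40+0.460·2.78)] = 7.391·ln(5.373/4.681) = 1.020 kmol/m³.
Then C_N = (C_{M0}−C_M) − C_P = 1.506 − 1.020 = 0.4858 kmol/m³.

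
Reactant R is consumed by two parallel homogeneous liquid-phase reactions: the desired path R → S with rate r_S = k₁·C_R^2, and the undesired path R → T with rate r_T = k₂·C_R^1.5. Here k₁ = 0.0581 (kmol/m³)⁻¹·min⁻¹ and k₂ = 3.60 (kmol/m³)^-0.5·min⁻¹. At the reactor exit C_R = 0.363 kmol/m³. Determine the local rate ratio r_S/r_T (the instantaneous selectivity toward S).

S_{S/T} = r_S/r_T = (k₁·C_R^2)/(k₂·C_R^1.5) = (k₁/k₂)·C_R^0.5.
= (0.0581×0.3630^2) / (3.60×0.3630^1.5) = 0.007656/0.7873 = 0.00972.
Since the desired path is higher order in R, keeping C_R high (PFR or concentrated feed) favours S.

0.00972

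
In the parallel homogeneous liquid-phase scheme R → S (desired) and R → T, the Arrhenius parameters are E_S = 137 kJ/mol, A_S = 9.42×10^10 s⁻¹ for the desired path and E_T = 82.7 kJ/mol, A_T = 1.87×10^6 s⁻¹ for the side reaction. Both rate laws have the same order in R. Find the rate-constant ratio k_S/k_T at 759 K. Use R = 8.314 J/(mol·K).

k_S/k_T = (A_S/A_T)·exp[−(E_S−E_T)/(RT)] = (A_S/A_T)·exp[(E_T−E_S)/(RT)].
(E_T−E_S)/(RT) = (82.7−137)×10³/(8.314×759) = -54300/6310 = -8.605.
k_S/k_T = (9.42×10^10/1.87×10^6)·exp(-8.605) = 50374 × 1.832×10^-4 = 9.23.
Since E_S > E_T, raising the temperature improves selectivity toward S.

9.23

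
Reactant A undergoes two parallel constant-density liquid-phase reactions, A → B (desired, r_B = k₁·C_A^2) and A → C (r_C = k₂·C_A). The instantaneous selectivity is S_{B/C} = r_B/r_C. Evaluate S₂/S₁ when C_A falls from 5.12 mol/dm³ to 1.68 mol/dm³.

0.328

S_{B/C} = (k₁/k₂)·C_A, so S₂/S₁ = (C_{A,2}/C_{A,1}).
= 1.68/5.12 = 0.328.
Selectivity toward B falls as C_A falls — high-concentration operation is favoured.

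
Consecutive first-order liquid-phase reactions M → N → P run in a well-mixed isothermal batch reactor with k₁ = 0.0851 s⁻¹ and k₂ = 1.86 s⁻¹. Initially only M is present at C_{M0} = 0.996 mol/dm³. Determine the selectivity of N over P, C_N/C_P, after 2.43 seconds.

0.259

The intermediate concentration in a first-order A→B→C sequence is C_N = k₁C_{M0}(e^(−k₁t) − e^(−k₂t))/(k₂−k₁).
e^(−k₁t) = e^(−0.0851×2.43) = e^(−0.2068) = 0.8132; e^(−k₂t) = e^(−4.520) = 0.01089.
C_N = 0.0851×0.996/(1.86−0.0851) × (0.8132−0.01089) = 0.04775×0.8023 = 0.03831 mol/dm³.
C_M = C_{M0}e^(−k₁t) = 0.8099 mol/dm³, so C_P = C_{M0}−C_M−C_N = 0.1478 mol/dm³; C_N/C_P = 0.259.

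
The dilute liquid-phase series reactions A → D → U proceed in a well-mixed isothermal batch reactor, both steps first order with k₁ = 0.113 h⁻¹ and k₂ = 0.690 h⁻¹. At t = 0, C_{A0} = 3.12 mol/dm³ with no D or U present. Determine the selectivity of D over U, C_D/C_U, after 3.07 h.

0.645

Solving the coupled first-order balances gives C_D(t) = [k₁/(k₂−k₁)]·C_{A0}·(e^(−k₁t) − e^(−k₂t)).
e^(−k₁t) = e^(−0.113×3.07) = e^(−0.3469) = 0.7069; e^(−k₂t) = e^(−2.118) = 0.1202.
C_D = 0.113×3.12/(0.690−0.113) × (0.7069−0.1202) = 0.6110×0.5866 = 0.3584 mol/dm³.
C_A = C_{A0}e^(−k₁t) = 2.205 mol/dm³, so C_U = C_{A0}−C_A−C_D = 0.5561 mol/dm³; C_D/C_U = 0.645.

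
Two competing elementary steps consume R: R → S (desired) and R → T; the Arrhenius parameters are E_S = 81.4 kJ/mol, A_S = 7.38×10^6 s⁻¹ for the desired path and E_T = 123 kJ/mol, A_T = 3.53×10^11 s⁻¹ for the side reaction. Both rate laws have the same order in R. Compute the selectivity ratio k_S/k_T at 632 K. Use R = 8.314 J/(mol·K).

Since both paths have the same order in R, the concentration cancels and S_{S/T} = k_S/k_T = (A_S/A_T)·exp[(E_T−E_S)/(RT)].
(E_T−E_S)/(RT) = (123−81.4)×10³/(8.314×632) = 41600/5254 = 7.917.
k_S/k_T = (7.38×10^6/3.53×10^11)·exp(7.917) = 2.091×10^-5 × 2744 = 0.0574.

0.0574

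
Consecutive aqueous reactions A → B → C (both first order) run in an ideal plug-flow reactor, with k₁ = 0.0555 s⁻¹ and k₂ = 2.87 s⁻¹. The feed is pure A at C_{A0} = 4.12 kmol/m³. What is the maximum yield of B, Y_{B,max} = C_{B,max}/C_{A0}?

0.0179

At the optimum, C_{B,max}/C_{A0} = (k₁/k₂)^[k₂/(k₂−k₁)].
= (0.0555/2.87)^(2.87/(2.87−0.0555)) = (0.01934)^(1.020) = 0.01789.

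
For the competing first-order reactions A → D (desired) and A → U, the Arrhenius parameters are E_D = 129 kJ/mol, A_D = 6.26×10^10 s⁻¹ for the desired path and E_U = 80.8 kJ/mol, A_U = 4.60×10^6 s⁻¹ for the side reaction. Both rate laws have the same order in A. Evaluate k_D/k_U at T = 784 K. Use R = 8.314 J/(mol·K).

Since both paths have the same order in A, the concentration cancels and S_{D/U} = k_D/k_U = (A_D/A_U)·exp[(E_U−E_D)/(RT)].
(E_U−E_D)/(RT) = (80.8−129)×10³/(8.314×784) = -48200/6518 = -7.395.
k_D/k_U = (6.26×10^10/4.60×10^6)·exp(-7.395) = 13609 × 6.145×10^-4 = 8.36.

8.36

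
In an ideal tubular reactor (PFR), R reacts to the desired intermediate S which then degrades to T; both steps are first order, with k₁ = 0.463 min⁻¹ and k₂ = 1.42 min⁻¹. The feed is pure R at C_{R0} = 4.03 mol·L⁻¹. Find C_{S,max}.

0.764 mol·L⁻¹

For a first-order series the maximum intermediate yield is C_{S,max}/C_{R0} = (k₁/k₂)^[k₂/(k₂−k₁)].
= (0.463/1.42)^(1.42/(1.42−0.463)) = (0.3261)^(1.484) = 0.1896.
C_{S,max} = 0.1896×4.03 = 0.764 mol·L⁻¹.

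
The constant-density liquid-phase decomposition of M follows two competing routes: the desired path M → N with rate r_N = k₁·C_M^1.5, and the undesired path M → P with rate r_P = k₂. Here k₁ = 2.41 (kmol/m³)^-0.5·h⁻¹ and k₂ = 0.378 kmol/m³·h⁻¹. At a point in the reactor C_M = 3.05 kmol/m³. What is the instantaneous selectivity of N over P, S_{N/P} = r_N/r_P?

S_{N/P} = r_N/r_P = (k₁·C_M^1.5)/(k₂) = (k₁/k₂)·C_M^1.5.
= (2.41×3.050^1.5) / (0.378) = 12.84/0.3780 = 34.0.
Since the desired path is higher order in M, keeping C_M high (PFR or concentrated feed) favours N.

34.0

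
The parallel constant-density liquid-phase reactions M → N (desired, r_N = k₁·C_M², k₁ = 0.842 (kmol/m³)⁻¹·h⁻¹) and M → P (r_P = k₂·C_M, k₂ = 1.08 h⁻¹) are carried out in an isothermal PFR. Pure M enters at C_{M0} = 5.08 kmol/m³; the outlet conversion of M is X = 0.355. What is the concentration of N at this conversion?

1.38 kmol/m³

C_M = C_{M0}(1−X) = 3.277 kmol/m³.
Along a PFR/batch, dC_P/dC_M = −r_P/(r_N+r_P) = −k₂/(k₂+k₁·C_M).
Integrating from C_{M0} to C_M: C_P = (1.08/0.842)·ln[(1.08+0.842·5.08)/(1.08+0.842·3.28)] = 1.283·ln(5.357/3.839) = 0.4275 kmol/m³.
Then C_N = (C_{M0}−C_M) − C_P = 1.803 − 0.4275 = 1.376 kmol/m³.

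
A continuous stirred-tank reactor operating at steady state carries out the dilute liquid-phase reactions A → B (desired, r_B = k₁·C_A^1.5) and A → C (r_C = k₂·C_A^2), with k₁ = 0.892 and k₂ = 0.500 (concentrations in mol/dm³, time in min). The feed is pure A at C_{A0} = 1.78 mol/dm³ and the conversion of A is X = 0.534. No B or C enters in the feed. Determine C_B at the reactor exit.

Exit C_A = C_{A0}(1−X) = 1.78×0.466 = 0.8295 mol/dm³.
A CSTR operates uniformly at the exit composition, giving r_B = 0.6739 and r_C = 0.3440 (each k·C_A^n at C_A = 0.8295).
Fraction of consumed A going to B: r_B/(r_B+r_C) = 0.6620.
C_B = 0.6620·C_{A0}·X = 0.6620×1.78×0.534 = 0.629 mol/dm³.

0.629 mol/dm³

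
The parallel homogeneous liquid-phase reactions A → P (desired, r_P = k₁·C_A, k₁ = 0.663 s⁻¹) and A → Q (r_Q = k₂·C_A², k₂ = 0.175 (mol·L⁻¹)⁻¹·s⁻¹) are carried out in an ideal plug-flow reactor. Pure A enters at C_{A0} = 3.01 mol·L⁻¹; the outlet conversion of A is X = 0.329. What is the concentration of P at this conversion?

C_A = C_{A0}(1−X) = 2.020 mol·L⁻¹.
Along a PFR/batch, dC_P/dC_A = −r_P/(r_P+r_Q) = −k₁/(k₁+k₂·C_A).
Integrating from C_{A0} to C_A: C_P = (0.663/0.175)·ln[(0.663+0.175·3.01)/(0.663+0.175·2.02)] = 3.789·ln(1.190/1.016) = 0.5964 mol·L⁻¹.

0.596 mol·L⁻¹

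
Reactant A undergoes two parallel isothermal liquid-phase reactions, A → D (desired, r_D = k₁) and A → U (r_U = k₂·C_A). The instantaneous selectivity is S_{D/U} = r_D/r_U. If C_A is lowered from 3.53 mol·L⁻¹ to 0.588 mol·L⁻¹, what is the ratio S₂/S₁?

S_{D/U} = (k₁/k₂)·C_A⁻¹, so S₂/S₁ = (C_{A,2}/C_{A,1})⁻¹.
= 3.53/0.588 = 6.00.
Selectivity toward D rises as C_A falls — low-concentration operation is favoured.

6.00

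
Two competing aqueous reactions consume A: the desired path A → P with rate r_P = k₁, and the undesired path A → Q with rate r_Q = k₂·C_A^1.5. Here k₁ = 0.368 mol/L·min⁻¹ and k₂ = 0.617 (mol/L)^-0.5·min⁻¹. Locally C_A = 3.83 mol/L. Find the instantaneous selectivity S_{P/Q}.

0.0796

S_{P/Q} = r_P/r_Q = (k₁)/(k₂·C_A^1.5) = (k₁/k₂)·C_A^-1.5.
= (0.368) / (0.617×3.830^1.5) = 0.3680/4.625 = 0.0796.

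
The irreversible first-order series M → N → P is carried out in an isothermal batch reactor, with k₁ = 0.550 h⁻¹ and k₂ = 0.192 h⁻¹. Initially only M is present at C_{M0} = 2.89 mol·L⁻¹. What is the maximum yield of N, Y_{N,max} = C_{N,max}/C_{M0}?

0.569

At the optimum, C_{N,max}/C_{M0} = (k₁/k₂)^[k₂/(k₂−k₁)].
= (0.550/0.192)^(0.192/(0.192−0.550)) = (2.865)^(-0.5363) = 0.5687.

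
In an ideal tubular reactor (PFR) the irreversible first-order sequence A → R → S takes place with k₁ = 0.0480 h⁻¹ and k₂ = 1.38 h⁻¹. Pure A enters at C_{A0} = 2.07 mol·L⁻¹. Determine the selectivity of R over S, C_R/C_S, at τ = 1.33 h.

0.830

The intermediate concentration in a first-order A→B→C sequence is C_R = k₁C_{A0}(e^(−k₁τ) − e^(−k₂τ))/(k₂−k₁).
e^(−k₁τ) = e^(−0.0480×1.33) = e^(−0.06384) = 0.9382; e^(−k₂τ) = e^(−1.835) = 0.1595.
C_R = 0.0480×2.07/(1.38−0.0480) × (0.9382−0.1595) = 0.07459×0.7786 = 0.05808 mol·L⁻¹.
C_A = C_{A0}e^(−k₁τ) = 1.942 mol·L⁻¹, so C_S = C_{A0}−C_A−C_R = 0.06994 mol·L⁻¹; C_R/C_S = 0.830.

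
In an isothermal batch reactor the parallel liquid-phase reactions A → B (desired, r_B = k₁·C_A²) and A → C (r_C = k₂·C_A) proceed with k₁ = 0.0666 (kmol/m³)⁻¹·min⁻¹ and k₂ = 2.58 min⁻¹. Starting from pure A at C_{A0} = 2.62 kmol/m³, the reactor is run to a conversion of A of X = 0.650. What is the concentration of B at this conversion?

C_A = C_{A0}(1−X) = 0.9170 kmol/m³.
Along a PFR/batch, dC_C/dC_A = −r_C/(r_B+r_C) = −k₂/(k₂+k₁·C_A).
Integrating from C_{A0} to C_A: C_C = (2.58/0.0666)·ln[(2.58+0.0666·2.62)/(2.58+0.0666·0.917)] = 38.74·ln(2.754/2.641) = 1.629 kmol/m³.
Then C_B = (C_{A0}−C_A) − C_C = 1.703 − 1.629 = 0.07411 kmol/m³.

0.0741 kmol/m³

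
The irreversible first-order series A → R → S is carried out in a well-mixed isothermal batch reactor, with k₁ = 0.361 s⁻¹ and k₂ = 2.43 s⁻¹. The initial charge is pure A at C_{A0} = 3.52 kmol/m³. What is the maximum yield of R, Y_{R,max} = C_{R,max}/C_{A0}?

0.107

Evaluating C_R at t_opt = ln(k₂/k₁)/(k₂−k₁) gives C_{R,max}/C_{A0} = (k₁/k₂)^[k₂/(k₂−k₁)].
= (0.361/2.43)^(2.43/(2.43−0.361)) = (0.1486)^(1.174) = 0.1065.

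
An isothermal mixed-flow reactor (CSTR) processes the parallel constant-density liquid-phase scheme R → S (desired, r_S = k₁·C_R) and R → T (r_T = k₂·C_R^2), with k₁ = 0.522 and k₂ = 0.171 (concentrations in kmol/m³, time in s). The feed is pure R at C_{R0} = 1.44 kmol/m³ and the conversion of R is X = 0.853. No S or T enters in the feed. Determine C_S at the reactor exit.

1.15 kmol/m³

Exit C_R = C_{R0}(1−X) = 1.44×0.147 = 0.2117 kmol/m³.
A CSTR operates uniformly at the exit composition, giving r_S = 0.1105 and r_T = 0.007662 (each k·C_R^n at C_R = 0.2117).
Fraction of consumed R going to S: r_S/(r_S+r_T) = 0.9352.
C_S = 0.9352·C_{R0}·X = 0.9352×1.44×0.853 = 1.15 kmol/m³.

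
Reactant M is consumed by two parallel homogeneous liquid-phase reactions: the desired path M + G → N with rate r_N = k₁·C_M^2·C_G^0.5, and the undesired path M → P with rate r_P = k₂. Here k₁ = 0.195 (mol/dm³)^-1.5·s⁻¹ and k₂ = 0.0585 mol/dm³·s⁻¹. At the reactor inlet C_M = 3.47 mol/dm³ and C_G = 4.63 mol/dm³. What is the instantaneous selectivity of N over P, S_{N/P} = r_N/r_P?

S_{N/P} = r_N/r_P = (k₁·C_M^2·C_G^0.5)/(k₂) = (k₁/k₂)·C_M^2·C_G^0.5.
= (0.195×3.470^2×4.630^0.5) / (0.0585) = 5.052/0.05850 = 86.4.
Since the desired path is higher order in M, keeping C_M high (PFR or concentrated feed) favours N.

86.4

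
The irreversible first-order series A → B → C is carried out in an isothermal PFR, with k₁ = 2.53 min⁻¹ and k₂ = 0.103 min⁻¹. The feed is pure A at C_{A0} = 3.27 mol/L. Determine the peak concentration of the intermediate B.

2.85 mol/L

Evaluating C_B at τ_opt = ln(k₂/k₁)/(k₂−k₁) gives C_{B,max}/C_{A0} = (k₁/k₂)^[k₂/(k₂−k₁)].
= (2.53/0.103)^(0.103/(0.103−2.53)) = (24.56)^(-0.04244) = 0.8730.
C_{B,max} = 0.8730×3.27 = 2.85 mol/L.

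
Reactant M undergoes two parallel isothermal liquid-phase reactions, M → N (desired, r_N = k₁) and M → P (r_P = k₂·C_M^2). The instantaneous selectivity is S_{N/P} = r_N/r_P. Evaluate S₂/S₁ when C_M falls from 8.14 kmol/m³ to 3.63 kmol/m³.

S_{N/P} = (k₁/k₂)·C_M^-2, so S₂/S₁ = (C_{M,2}/C_{M,1})^-2.
= (3.63/8.14)^(-2) = (0.4459)^(-2) = 5.03.

5.03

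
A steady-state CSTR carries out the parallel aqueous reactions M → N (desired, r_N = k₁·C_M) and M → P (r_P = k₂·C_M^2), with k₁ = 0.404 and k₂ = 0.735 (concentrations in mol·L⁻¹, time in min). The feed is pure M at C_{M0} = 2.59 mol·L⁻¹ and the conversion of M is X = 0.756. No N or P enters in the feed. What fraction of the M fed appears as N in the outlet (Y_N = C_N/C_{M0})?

0.352

Exit C_M = C_{M0}(1−X) = 2.59×0.244 = 0.6320 mol·L⁻¹.
In a CSTR the entire volume is at exit conditions, so r_N = 0.404×0.6320 = 0.2553 and r_P = 0.735×0.6320^2 = 0.2935.
Fraction of consumed M going to N: r_N/(r_N+r_P) = 0.4652.
C_N = 0.4652·C_{M0}·X = 0.4652×2.59×0.756 = 0.911 mol·L⁻¹; Y_N = C_N/C_{M0} = 0.352.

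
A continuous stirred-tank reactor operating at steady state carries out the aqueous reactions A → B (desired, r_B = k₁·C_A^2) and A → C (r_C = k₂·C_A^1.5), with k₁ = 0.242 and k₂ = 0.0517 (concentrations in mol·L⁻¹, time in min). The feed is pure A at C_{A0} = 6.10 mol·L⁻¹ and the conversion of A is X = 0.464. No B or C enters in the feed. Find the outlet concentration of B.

2.53 mol·L⁻¹

Exit C_A = C_{A0}(1−X) = 6.10×0.536 = 3.270 mol·L⁻¹.
In a CSTR the entire volume is at exit conditions, so r_B = 0.242×3.270^2 = 2.587 and r_C = 0.0517×3.270^1.5 = 0.3057.
Fraction of consumed A going to B: r_B/(r_B+r_C) = 0.8943.
C_B = 0.8943·C_{A0}·X = 0.8943×6.10×0.464 = 2.53 mol·L⁻¹.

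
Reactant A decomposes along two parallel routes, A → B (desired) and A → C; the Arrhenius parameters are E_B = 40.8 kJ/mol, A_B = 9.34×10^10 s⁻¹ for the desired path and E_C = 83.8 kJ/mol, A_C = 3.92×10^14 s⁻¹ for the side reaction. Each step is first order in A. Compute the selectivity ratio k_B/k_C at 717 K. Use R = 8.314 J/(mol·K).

0.323

k_B/k_C = (A_B/A_C)·exp[−(E_B−E_C)/(RT)] = (A_B/A_C)·exp[(E_C−E_B)/(RT)].
(E_C−E_B)/(RT) = (83.8−40.8)×10³/(8.314×717) = 43000/5961 = 7.213.
k_B/k_C = (9.34×10^10/3.92×10^14)·exp(7.213) = 2.383×10^-4 × 1357 = 0.323.
Since E_B < E_C, lowering the temperature improves selectivity toward B.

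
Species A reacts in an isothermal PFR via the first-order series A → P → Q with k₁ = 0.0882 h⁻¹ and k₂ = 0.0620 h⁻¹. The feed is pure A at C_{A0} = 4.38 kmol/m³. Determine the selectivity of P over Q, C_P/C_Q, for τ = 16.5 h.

The intermediate concentration in a first-order A→B→C sequence is C_P = k₁C_{A0}(e^(−k₁τ) − e^(−k₂τ))/(k₂−k₁).
e^(−k₁τ) = e^(−0.0882×16.5) = e^(−1.455) = 0.2333; e^(−k₂τ) = e^(−1.023) = 0.3595.
C_P = 0.0882×4.38/(0.0620−0.0882) × (0.2333−0.3595) = (-14.74)×(-0.1262) = 1.861 kmol/m³.
C_A = C_{A0}e^(−k₁τ) = 1.022 kmol/m³, so C_Q = C_{A0}−C_A−C_P = 1.497 kmol/m³; C_P/C_Q = 1.24.

1.24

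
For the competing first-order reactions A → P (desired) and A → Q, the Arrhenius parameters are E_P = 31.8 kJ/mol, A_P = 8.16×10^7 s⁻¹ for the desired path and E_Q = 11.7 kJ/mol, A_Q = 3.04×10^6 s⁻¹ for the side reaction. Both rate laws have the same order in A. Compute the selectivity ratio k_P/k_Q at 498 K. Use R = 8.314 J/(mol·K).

With equal orders, S_{P/Q} = k_P/k_Q = (A_P/A_Q)·exp[(E_Q−E_P)/(RT)].
(E_Q−E_P)/(RT) = (11.7−31.8)×10³/(8.314×498) = -20100/4140 = -4.855.
k_P/k_Q = (8.16×10^7/3.04×10^6)·exp(-4.855) = 26.84 × 0.007792 = 0.209.

0.209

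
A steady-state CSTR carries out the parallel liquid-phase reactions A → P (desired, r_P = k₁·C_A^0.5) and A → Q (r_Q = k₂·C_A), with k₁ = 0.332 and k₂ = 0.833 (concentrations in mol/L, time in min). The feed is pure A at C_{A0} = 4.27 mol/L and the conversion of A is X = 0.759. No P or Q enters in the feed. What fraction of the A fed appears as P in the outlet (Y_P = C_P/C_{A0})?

Exit C_A = C_{A0}(1−X) = 4.27×0.241 = 1.029 mol/L.
Rates in a CSTR are evaluated at the outlet concentration: r_P = 0.332×1.029^0.5 = 0.3368, r_Q = 0.833×1.029 = 0.8572.
Fraction of consumed A going to P: r_P/(r_P+r_Q) = 0.2821.
C_P = 0.2821·C_{A0}·X = 0.2821×4.27×0.759 = 0.914 mol/L; Y_P = C_P/C_{A0} = 0.214.

0.214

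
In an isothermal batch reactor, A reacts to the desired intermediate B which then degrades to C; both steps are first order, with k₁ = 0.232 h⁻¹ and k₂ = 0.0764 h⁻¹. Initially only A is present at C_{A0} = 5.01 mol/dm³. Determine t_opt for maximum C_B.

7.14 h

For first-order series the maximum of C_B occurs at t_opt = ln(k₂/k₁)/(k₂−k₁).
= ln(0.0764/0.232)/(0.0764−0.232) = ln(0.3293)/-0.1556 = -1.111/-0.1556 = 7.14 h.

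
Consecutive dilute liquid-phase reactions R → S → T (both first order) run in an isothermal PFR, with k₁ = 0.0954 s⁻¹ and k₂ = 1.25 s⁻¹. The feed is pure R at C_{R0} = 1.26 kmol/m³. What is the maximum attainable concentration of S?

0.0777 kmol/m³

Evaluating C_S at τ_opt = ln(k₂/k₁)/(k₂−k₁) gives C_{S,max}/C_{R0} = (k₁/k₂)^[k₂/(k₂−k₁)].
= (0.0954/1.25)^(1.25/(1.25−0.0954)) = (0.07632)^(1.083) = 0.06170.
C_{S,max} = 0.06170×1.26 = 0.0777 kmol/m³.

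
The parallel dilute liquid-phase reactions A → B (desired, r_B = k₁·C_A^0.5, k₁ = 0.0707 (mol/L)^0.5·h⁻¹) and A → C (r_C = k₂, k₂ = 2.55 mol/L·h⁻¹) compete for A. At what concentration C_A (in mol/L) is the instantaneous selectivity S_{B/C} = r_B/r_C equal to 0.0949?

11.7 mol/L

S_{B/C} = (k₁/k₂)·C_A^0.5 ⇒ C_A = (S·k₂/k₁)^(2).
= (0.0949×2.55/0.0707)^(2) = (3.423)^(2) = 11.7 mol/L.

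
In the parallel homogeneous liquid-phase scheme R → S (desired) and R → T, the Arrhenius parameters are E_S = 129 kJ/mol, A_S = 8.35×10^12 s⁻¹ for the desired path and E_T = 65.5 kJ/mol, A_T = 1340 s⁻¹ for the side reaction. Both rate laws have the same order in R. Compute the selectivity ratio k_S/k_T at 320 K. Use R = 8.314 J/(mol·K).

0.268

k_S/k_T = (A_S/A_T)·exp[−(E_S−E_T)/(RT)] = (A_S/A_T)·exp[(E_T−E_S)/(RT)].
(E_T−E_S)/(RT) = (65.5−129)×10³/(8.314×320) = -63500/2660 = -23.87.
k_S/k_T = (8.35×10^12/1340)·exp(-23.87) = 6.231×10^9 × 4.308×10^-11 = 0.268.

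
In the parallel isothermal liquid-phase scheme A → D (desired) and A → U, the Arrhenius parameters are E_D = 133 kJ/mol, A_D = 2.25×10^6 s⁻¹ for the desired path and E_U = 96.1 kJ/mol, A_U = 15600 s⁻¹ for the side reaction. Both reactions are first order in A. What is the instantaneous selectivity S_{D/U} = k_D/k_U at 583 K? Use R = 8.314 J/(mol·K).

With equal orders, S_{D/U} = k_D/k_U = (A_D/A_U)·exp[(E_U−E_D)/(RT)].
(E_U−E_D)/(RT) = (96.1−133)×10³/(8.314×583) = -36900/4847 = -7.613.
k_D/k_U = (2.25×10^6/15600)·exp(-7.613) = 144.2 × 4.941×10^-4 = 0.0713.
Since E_D > E_U, raising the temperature improves selectivity toward D.

0.0713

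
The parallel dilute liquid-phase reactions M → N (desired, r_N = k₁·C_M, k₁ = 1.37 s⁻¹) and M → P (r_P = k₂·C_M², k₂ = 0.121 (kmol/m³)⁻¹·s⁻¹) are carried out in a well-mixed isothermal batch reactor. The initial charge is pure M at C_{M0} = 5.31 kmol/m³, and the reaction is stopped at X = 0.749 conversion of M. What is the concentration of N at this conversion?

3.09 kmol/m³

C_M = C_{M0}(1−X) = 1.333 kmol/m³.
Along a PFR/batch, dC_N/dC_M = −r_N/(r_N+r_P) = −k₁/(k₁+k₂·C_M).
Integrating from C_{M0} to C_M: C_N = (1.37/0.121)·ln[(1.37+0.121·5.31)/(1.37+0.121·1.33)] = 11.32·ln(2.013/1.531) = 3.094 kmol/m³.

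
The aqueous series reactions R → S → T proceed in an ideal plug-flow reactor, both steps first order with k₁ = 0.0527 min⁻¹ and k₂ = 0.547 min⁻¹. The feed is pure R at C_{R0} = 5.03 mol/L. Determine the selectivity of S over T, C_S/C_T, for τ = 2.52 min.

1.15

The intermediate concentration in a first-order A→B→C sequence is C_S = k₁C_{R0}(e^(−k₁τ) − e^(−k₂τ))/(k₂−k₁).
e^(−k₁τ) = e^(−0.0527×2.52) = e^(−0.1328) = 0.8756; e^(−k₂τ) = e^(−1.378) = 0.2520.
C_S = 0.0527×5.03/(0.547−0.0527) × (0.8756−0.2520) = 0.5363×0.6237 = 0.3345 mol/L.
C_R = C_{R0}e^(−k₁τ) = 4.404 mol/L, so C_T = C_{R0}−C_R−C_S = 0.2911 mol/L; C_S/C_T = 1.15.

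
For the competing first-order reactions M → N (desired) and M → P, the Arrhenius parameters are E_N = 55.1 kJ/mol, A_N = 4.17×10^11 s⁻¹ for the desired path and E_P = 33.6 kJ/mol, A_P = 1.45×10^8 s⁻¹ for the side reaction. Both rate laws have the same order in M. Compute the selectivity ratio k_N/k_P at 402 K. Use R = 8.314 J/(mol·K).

4.62

Since both paths have the same order in M, the concentration cancels and S_{N/P} = k_N/k_P = (A_N/A_P)·exp[(E_P−E_N)/(RT)].
(E_P−E_N)/(RT) = (33.6−55.1)×10³/(8.314×402) = -21500/3342 = -6.433.
k_N/k_P = (4.17×10^11/1.45×10^8)·exp(-6.433) = 2876 × 0.001608 = 4.62.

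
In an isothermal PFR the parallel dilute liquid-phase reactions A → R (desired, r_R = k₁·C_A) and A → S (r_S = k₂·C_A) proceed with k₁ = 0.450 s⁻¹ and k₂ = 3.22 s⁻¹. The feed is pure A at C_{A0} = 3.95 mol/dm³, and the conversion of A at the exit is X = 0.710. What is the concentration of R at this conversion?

0.344 mol/dm³

C_A = C_{A0}(1−X) = 1.146 mol/dm³.
Both paths are first order in A, so the instantaneous fraction to R is constant: dC_R/d(−C_A) = k₁/(k₁+k₂) = 0.1226.
C_R = 0.1226·(C_{A0}−C_A) = 0.1226×2.804 = 0.344 mol/dm³.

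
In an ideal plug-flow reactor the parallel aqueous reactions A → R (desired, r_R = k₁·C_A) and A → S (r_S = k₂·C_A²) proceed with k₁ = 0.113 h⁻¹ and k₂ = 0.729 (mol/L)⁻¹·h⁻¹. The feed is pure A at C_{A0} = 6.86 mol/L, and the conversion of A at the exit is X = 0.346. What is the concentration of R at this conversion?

0.0640 mol/L

C_A = C_{A0}(1−X) = 4.486 mol/L.
Along a PFR/batch, dC_R/dC_A = −r_R/(r_R+r_S) = −k₁/(k₁+k₂·C_A).
Integrating from C_{A0} to C_A: C_R = (0.113/0.729)·ln[(0.113+0.729·6.86)/(0.113+0.729·4.49)] = 0.1550·ln(5.114/3.384) = 0.06402 mol/L.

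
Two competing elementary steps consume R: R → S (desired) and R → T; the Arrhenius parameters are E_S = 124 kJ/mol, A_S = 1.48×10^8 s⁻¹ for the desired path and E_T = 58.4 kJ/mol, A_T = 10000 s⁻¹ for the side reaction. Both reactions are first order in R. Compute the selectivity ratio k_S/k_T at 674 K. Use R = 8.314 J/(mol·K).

Since both paths have the same order in R, the concentration cancels and S_{S/T} = k_S/k_T = (A_S/A_T)·exp[(E_T−E_S)/(RT)].
(E_T−E_S)/(RT) = (58.4−124)×10³/(8.314×674) = -65600/5604 = -11.71.
k_S/k_T = (1.48×10^8/10000)·exp(-11.71) = 14800 × 8.239×10^-6 = 0.122.
Since E_S > E_T, raising the temperature improves selectivity toward S.

0.122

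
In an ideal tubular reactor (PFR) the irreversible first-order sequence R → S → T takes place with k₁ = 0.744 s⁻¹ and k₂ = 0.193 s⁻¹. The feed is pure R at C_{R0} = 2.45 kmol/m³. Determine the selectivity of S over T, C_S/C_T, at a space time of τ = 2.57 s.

For first-order series with pure R initially, C_S(τ) = k₁C_{R0}/(k₂−k₁)·(e^(−k₁τ) − e^(−k₂τ)).
e^(−k₁τ) = e^(−0.744×2.57) = e^(−1.912) = 0.1478; e^(−k₂τ) = e^(−0.4960) = 0.6090.
C_S = 0.744×2.45/(0.193−0.744) × (0.1478−0.6090) = (-3.308)×(-0.4612) = 1.526 kmol/m³.
C_R = C_{R0}e^(−k₁τ) = 0.3620 kmol/m³, so C_T = C_{R0}−C_R−C_S = 0.5623 kmol/m³; C_S/C_T = 2.71.

2.71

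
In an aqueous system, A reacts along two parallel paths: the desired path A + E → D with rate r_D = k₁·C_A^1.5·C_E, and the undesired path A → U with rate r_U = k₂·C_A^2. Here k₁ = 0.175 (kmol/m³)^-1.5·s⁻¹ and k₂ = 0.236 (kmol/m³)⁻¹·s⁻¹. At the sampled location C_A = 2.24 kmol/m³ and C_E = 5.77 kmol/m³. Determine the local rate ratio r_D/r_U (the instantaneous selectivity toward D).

S_{D/U} = r_D/r_U = (k₁·C_A^1.5·C_E)/(k₂·C_A^2) = (k₁/k₂)·C_A^-0.5·C_E.
= (0.175×2.240^1.5×5.770) / (0.236×2.240^2) = 3.385/1.184 = 2.86.
The undesired path is higher order in A, so low C_A (CSTR or dilute feed) favours D.

2.86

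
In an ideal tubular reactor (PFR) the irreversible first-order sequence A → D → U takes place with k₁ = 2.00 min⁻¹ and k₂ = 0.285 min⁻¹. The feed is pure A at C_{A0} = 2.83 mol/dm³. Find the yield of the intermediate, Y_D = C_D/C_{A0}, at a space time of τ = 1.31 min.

0.718

Solving the coupled first-order balances gives C_D(τ) = [k₁/(k₂−k₁)]·C_{A0}·(e^(−k₁τ) − e^(−k₂τ)).
e^(−k₁τ) = e^(−2.00×1.31) = e^(−2.620) = 0.07280; e^(−k₂τ) = e^(−0.3733) = 0.6884.
C_D = 2.00×2.83/(0.285−2.00) × (0.07280−0.6884) = (-3.300)×(-0.6156) = 2.032 mol/dm³.
Y_D = C_D/C_{A0} = 2.032/2.83 = 0.718.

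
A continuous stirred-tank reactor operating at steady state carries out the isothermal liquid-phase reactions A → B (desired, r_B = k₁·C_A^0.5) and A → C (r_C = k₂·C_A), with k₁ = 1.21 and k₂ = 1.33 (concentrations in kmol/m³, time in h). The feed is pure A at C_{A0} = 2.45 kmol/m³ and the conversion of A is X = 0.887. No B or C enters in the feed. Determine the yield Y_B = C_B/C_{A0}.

Exit C_A = C_{A0}(1−X) = 2.45×0.113 = 0.2768 kmol/m³.
In a CSTR the entire volume is at exit conditions, so r_B = 1.21×0.2768^0.5 = 0.6367 and r_C = 1.33×0.2768 = 0.3682.
Fraction of consumed A going to B: r_B/(r_B+r_C) = 0.6336.
C_B = 0.6336·C_{A0}·X = 0.6336×2.45×0.887 = 1.38 kmol/m³; Y_B = C_B/C_{A0} = 0.562.

0.562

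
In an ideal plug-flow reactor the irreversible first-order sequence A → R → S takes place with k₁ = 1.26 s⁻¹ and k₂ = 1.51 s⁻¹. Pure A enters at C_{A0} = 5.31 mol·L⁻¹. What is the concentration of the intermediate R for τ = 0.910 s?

For first-order series with pure A initially, C_R(τ) = k₁C_{A0}/(k₂−k₁)·(e^(−k₁τ) − e^(−k₂τ)).
e^(−k₁τ) = e^(−1.26×0.910) = e^(−1.147) = 0.3177; e^(−k₂τ) = e^(−1.374) = 0.2531.
C_R = 1.26×5.31/(1.51−1.26) × (0.3177−0.2531) = 26.76×0.06465 = 1.730 mol·L⁻¹.

1.73 mol·L⁻¹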